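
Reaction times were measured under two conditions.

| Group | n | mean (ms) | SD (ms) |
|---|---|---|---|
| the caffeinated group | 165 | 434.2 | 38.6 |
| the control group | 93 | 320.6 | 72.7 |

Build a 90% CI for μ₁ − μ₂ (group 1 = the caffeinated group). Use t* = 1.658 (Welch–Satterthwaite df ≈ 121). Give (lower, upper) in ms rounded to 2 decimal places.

(100.14, 127.06)

Standard errors of each mean: 38.6/√165 = 3.0050 and 72.7/√93 = 7.5386.
SE(x̄₁ − x̄₂) = √(3.0050² + 7.5386²) = 8.1154 for independent samples with unequal variances.
With t* = 1.658, the margin is 1.658 × 8.1154 = 13.4553.
x̄₁ − x̄₂ = 434.2 − 320.6 = 113.6000; the interval is 113.6000 ± 13.4553 = (100.14, 127.06).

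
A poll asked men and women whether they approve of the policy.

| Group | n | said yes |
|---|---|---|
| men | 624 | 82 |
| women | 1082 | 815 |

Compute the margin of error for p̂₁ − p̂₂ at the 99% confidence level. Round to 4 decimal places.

0.0485

Sample proportions: 82/624 = 0.1314, 815/1082 = 0.7532.
Each SE is √(p̂(1−p̂)/n): √(0.1314·0.8686/624) = 0.01352 and √(0.7532·0.2468/1082) = 0.01311.
SE(p̂₁ − p̂₂) = √(SE₁² + SE₂²) = √(0.0001827904 + 0.0001718721) = 0.01883, since the two samples are independent.
At 99% confidence z* = 2.576; margin = 2.576 × 0.01883 = 0.04851.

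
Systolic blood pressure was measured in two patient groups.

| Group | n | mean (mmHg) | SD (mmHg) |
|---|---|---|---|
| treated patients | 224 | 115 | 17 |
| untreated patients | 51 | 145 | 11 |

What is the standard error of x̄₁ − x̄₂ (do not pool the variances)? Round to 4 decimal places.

1.9138

Per-group SEs: s₁/√n₁ = 17/√224 = 1.1359, s₂/√n₂ = 11/√51 = 1.5403.
Unpooled SE of the difference: √(1.29026881 + 2.37252409) = 1.9138.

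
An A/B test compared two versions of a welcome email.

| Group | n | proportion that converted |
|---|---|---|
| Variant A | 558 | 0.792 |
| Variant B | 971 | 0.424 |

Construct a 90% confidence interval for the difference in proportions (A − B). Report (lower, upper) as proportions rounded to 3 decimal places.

(0.330, 0.406)

SE₁ = √(p̂₁(1−p̂₁)/n₁) = √(0.7920·0.2080/558) = 0.01718; SE₂ = √(0.4240·0.5760/971) = 0.01586.
Independent samples: SE of the difference = √(SE₁² + SE₂²) = √(0.0002951524 + 0.0002515396) = 0.02338.
z* for 90% confidence is 1.645, so the margin of error is 1.645 × 0.02338 = 0.03846.
Point estimate p̂₁ − p̂₂ = 0.7920 − 0.4240 = 0.3680.
0.3680 ± 0.03846 → (0.330, 0.406).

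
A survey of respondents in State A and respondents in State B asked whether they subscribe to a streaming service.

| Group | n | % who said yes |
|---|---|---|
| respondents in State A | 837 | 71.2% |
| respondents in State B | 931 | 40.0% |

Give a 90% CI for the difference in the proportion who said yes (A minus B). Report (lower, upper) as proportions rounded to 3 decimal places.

SE₁ = √(p̂₁(1−p̂₁)/n₁) = √(0.7120·0.2880/837) = 0.01565; SE₂ = √(0.4000·0.6000/931) = 0.01606.
Independent samples: SE of the difference = √(SE₁² + SE₂²) = √(0.0002449225 + 0.0002579236) = 0.02242.
z* for 90% confidence is 1.645, so the margin of error is 1.645 × 0.02242 = 0.03688.
Point estimate p̂₁ − p̂₂ = 0.7120 − 0.4000 = 0.3120.
0.3120 ± 0.03688 → (0.275, 0.349).

(0.275, 0.349)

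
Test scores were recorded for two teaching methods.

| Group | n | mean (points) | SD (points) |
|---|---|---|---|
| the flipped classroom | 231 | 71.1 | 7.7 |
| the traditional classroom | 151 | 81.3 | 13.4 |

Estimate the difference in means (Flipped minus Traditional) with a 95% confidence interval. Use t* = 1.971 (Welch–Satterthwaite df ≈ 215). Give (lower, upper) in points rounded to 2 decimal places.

SE₁ = s₁/√n₁ = 7.7/√231 = 0.5066; SE₂ = 13.4/√151 = 1.0905.
Independent samples, unequal variances: SE_diff = √(SE₁² + SE₂²) = √(0.25664356 + 1.18919025) = 1.2024.
t* = 1.971, so margin of error = 1.971 × 1.2024 = 2.3699.
Difference in means = 71.1 − 81.3 = -10.2000.
-10.2000 ± 2.3699 → (-12.57, -7.83).

(-12.57, -7.83)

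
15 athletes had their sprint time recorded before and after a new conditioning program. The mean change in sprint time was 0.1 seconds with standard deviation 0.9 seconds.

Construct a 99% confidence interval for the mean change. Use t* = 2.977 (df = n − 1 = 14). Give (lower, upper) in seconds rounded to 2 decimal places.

(-0.59, 0.79)

This is a matched-pairs design, so SE = s_d/√n = 0.9/√15 = 0.2324.
Margin = 2.977 × 0.2324 = 0.6919; the interval is 0.1 ± 0.6919 = (-0.59, 0.79).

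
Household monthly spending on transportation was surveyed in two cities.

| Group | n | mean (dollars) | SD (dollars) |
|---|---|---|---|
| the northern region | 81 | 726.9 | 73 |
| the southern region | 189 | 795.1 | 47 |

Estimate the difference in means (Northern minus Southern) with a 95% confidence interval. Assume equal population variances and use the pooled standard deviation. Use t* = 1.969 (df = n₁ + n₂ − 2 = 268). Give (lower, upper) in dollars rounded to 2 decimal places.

(-82.85, -53.55)

Pooled variance s_p² = [80·73² + 188·47²] / (81+189−2) = 3140.3433, so s_p = 56.0388.
SE_diff = s_p·√(1/n₁ + 1/n₂) = 56.0388·√(1/81 + 1/189) = 7.4421.
t* = 1.969; margin = 1.969 × 7.4421 = 14.6535.
Difference = 726.9 − 795.1 = -68.2000.
-68.2000 ± 14.6535 → (-82.85, -53.55).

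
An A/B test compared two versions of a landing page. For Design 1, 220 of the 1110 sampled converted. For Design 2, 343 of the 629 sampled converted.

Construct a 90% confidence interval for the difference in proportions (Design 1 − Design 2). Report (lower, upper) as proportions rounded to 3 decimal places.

(-0.385, -0.309)

First, p̂₁ = 220/1110 = 0.1982; p̂₂ = 343/629 = 0.5453.
The two standard errors are √(0.1982×0.8018/1110) = 0.01197 and √(0.5453×0.4547/629) = 0.01985.
Because the samples are independent, SE_diff = √(0.01197² + 0.01985²) = 0.02318.
Using z* = 1.645 for 90%, ME = 1.645 × 0.02318 = 0.03813.
p̂₁ − p̂₂ = -0.3471; interval -0.3471 ± 0.03813 gives (-0.385, -0.309).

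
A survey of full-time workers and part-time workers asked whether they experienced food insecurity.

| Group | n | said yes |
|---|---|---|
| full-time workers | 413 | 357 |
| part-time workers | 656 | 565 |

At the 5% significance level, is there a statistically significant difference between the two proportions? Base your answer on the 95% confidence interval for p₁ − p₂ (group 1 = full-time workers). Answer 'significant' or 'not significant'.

p̂₁ = 357/413 = 0.8644 and p̂₂ = 565/656 = 0.8613.
SE₁ = √(p̂₁(1−p̂₁)/n₁) = √(0.8644·0.1356/413) = 0.01685; SE₂ = √(0.8613·0.1387/656) = 0.01349.
Independent samples: SE of the difference = √(SE₁² + SE₂²) = √(0.0002839225 + 0.0001819801) = 0.02158.
z* for 95% confidence is 1.960, so the margin of error is 1.960 × 0.02158 = 0.04230.
Point estimate p̂₁ − p̂₂ = 0.8644 − 0.8613 = 0.0031.
0.0031 ± 0.04230 → (-0.03920, 0.04540).
The interval (-0.03920, 0.04540) contains 0, so the difference is not significant.

not significant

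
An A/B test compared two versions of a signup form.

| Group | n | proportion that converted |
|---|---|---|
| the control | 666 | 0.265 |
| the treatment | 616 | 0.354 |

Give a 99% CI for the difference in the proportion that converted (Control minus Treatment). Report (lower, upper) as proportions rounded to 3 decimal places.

(-0.155, -0.023)

The two standard errors are √(0.2650×0.7350/666) = 0.01710 and √(0.3540×0.6460/616) = 0.01927.
Because the samples are independent, SE_diff = √(0.01710² + 0.01927²) = 0.02576.
Using z* = 2.576 for 99%, ME = 2.576 × 0.02576 = 0.06636.
p̂₁ − p̂₂ = -0.0890; interval -0.0890 ± 0.06636 gives (-0.155, -0.023).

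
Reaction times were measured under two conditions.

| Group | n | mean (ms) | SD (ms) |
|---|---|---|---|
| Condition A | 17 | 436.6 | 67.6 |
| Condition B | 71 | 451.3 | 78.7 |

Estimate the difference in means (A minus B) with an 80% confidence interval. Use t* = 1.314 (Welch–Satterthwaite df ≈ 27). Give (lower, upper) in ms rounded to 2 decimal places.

Standard errors of each mean: 67.6/√17 = 16.3954 and 78.7/√71 = 9.3400.
SE(x̄₁ − x̄₂) = √(16.3954² + 9.3400²) = 18.8691 for independent samples with unequal variances.
With t* = 1.314, the margin is 1.314 × 18.8691 = 24.7940.
x̄₁ − x̄₂ = 436.6 − 451.3 = -14.7000; the interval is -14.7000 ± 24.7940 = (-39.49, 10.09).

(-39.49, 10.09)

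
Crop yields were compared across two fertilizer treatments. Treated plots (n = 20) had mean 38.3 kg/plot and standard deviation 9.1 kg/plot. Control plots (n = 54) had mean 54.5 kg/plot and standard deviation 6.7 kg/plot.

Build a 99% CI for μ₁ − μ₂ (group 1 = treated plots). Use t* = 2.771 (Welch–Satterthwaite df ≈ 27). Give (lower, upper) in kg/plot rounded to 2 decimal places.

Per-group SEs: s₁/√n₁ = 9.1/√20 = 2.0348, s₂/√n₂ = 6.7/√54 = 0.9118.
Unpooled SE of the difference: √(4.14041104 + 0.83137924) = 2.2298.
Margin of error = t* · SE = 2.771 × 2.2298 = 6.1788.
x̄₁ − x̄₂ = 38.3 − 54.5 = -16.2000.
CI: -16.2000 ± 6.1788 = (-22.38, -10.02).

(-22.38, -10.02)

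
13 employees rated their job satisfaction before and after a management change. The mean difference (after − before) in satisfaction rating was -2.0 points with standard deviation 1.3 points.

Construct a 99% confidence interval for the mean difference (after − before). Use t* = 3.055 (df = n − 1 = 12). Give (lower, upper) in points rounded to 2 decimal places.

(-3.10, -0.90)

Paired design: SE = s_d/√n = 1.3/√13 = 0.3606.
t* = 3.055; margin of error = 3.055 × 0.3606 = 1.1016.
-2.0 ± 1.1016 → (-3.10, -0.90).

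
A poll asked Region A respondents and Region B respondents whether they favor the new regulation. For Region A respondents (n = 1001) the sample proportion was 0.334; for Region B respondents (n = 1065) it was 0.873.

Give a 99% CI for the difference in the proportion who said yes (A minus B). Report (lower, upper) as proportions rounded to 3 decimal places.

(-0.586, -0.492)

Each SE is √(p̂(1−p̂)/n): √(0.3340·0.6660/1001) = 0.01491 and √(0.8730·0.1270/1065) = 0.01020.
SE(p̂₁ − p̂₂) = √(SE₁² + SE₂²) = √(0.0002223081 + 0.00010404) = 0.01807, since the two samples are independent.
At 99% confidence z* = 2.576; margin = 2.576 × 0.01807 = 0.04655.
The difference is 0.3340 − 0.8730 = -0.5390, so the interval is -0.5390 ± 0.04655 = (-0.586, -0.492).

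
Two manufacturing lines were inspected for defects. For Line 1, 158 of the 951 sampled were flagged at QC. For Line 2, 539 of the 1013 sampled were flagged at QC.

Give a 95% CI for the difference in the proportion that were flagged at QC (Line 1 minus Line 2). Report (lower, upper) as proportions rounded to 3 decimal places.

(-0.405, -0.327)

First, p̂₁ = 158/951 = 0.1661; p̂₂ = 539/1013 = 0.5321.
The two standard errors are √(0.1661×0.8339/951) = 0.01207 and √(0.5321×0.4679/1013) = 0.01568.
Because the samples are independent, SE_diff = √(0.01207² + 0.01568²) = 0.01979.
Using z* = 1.960 for 95%, ME = 1.960 × 0.01979 = 0.03879.
p̂₁ − p̂₂ = -0.3660; interval -0.3660 ± 0.03879 gives (-0.405, -0.327).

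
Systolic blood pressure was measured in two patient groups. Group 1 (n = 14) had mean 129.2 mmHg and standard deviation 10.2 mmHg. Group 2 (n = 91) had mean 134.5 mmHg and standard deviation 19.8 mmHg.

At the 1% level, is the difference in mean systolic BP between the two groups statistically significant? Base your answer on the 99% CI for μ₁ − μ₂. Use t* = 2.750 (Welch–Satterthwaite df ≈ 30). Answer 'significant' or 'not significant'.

not significant

Standard errors of each mean: 10.2/√14 = 2.7261 and 19.8/√91 = 2.0756.
SE(x̄₁ − x̄₂) = √(2.7261² + 2.0756²) = 3.4263 for independent samples with unequal variances.
With t* = 2.750, the margin is 2.750 × 3.4263 = 9.4223.
x̄₁ − x̄₂ = 129.2 − 134.5 = -5.3000; the interval is -5.3000 ± 9.4223 = (-14.7223, 4.1223).
The interval (-14.7223, 4.1223) contains 0, so the difference is not significant.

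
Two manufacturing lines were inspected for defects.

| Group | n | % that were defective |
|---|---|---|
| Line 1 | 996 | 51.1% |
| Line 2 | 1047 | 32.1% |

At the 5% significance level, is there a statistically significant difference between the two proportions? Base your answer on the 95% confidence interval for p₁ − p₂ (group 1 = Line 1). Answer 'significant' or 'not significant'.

The two standard errors are √(0.5110×0.4890/996) = 0.01584 and √(0.3210×0.6790/1047) = 0.01443.
Because the samples are independent, SE_diff = √(0.01584² + 0.01443²) = 0.02143.
Using z* = 1.960 for 95%, ME = 1.960 × 0.02143 = 0.04200.
p̂₁ − p̂₂ = 0.1900; interval 0.1900 ± 0.04200 gives (0.14800, 0.23200).
The interval (0.14800, 0.23200) does not contain 0, so the difference is significant.

significant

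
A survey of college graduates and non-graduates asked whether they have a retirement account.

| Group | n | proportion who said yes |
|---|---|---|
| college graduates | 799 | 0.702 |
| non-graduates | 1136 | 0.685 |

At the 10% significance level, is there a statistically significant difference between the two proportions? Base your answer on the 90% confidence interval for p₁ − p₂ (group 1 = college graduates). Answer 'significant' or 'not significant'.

SE₁ = √(p̂₁(1−p̂₁)/n₁) = √(0.7020·0.2980/799) = 0.01618; SE₂ = √(0.6850·0.3150/1136) = 0.01378.
Independent samples: SE of the difference = √(SE₁² + SE₂²) = √(0.0002617924 + 0.0001898884) = 0.02125.
z* for 90% confidence is 1.645, so the margin of error is 1.645 × 0.02125 = 0.03496.
Point estimate p̂₁ − p̂₂ = 0.7020 − 0.6850 = 0.0170.
0.0170 ± 0.03496 → (-0.01796, 0.05196).
The interval (-0.01796, 0.05196) contains 0, so the difference is not significant.

not significant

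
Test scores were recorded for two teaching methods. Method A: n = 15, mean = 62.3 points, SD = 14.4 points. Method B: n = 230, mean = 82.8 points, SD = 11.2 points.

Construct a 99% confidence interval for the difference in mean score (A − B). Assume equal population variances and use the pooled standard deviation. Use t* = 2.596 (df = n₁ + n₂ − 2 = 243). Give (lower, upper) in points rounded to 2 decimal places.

s_p = √[((n₁−1)s₁² + (n₂−1)s₂²)/(n₁+n₂−2)] = √[(14·14.4² + 229·11.2²)/243] = 11.4088.
SE = 11.4088·√(1/15 + 1/230) = 3.0403.
With t* = 2.596, margin = 2.596 × 3.0403 = 7.8926.
x̄₁ − x̄₂ = 62.3 − 82.8 = -20.5000; interval -20.5000 ± 7.8926 = (-28.39, -12.61).

(-28.39, -12.61)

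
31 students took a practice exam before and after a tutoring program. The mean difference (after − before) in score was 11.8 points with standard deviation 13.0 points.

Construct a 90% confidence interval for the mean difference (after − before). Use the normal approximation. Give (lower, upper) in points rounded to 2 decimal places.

(7.96, 15.64)

Paired design: SE = s_d/√n = 13.0/√31 = 2.3349.
z* = 1.645; margin of error = 1.645 × 2.3349 = 3.8409.
11.8 ± 3.8409 → (7.96, 15.64).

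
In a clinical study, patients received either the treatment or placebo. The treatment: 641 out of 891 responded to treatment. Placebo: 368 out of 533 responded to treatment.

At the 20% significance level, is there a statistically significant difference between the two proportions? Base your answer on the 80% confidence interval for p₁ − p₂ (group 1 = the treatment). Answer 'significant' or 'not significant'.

not significant

Sample proportions: 641/891 = 0.7194, 368/533 = 0.6904.
Each SE is √(p̂(1−p̂)/n): √(0.7194·0.2806/891) = 0.01505 and √(0.6904·0.3096/533) = 0.02003.
SE(p̂₁ − p̂₂) = √(SE₁² + SE₂²) = √(0.0002265025 + 0.0004012009) = 0.02505, since the two samples are independent.
At 80% confidence z* = 1.282; margin = 1.282 × 0.02505 = 0.03211.
The difference is 0.7194 − 0.6904 = 0.0290, so the interval is 0.0290 ± 0.03211 = (-0.00311, 0.06111).
The interval (-0.00311, 0.06111) contains 0, so the difference is not significant.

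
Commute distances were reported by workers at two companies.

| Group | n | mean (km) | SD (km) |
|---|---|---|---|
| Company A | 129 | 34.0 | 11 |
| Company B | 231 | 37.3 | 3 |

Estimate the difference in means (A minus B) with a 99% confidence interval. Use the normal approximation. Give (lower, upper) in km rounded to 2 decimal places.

(-5.85, -0.75)

SE₁ = s₁/√n₁ = 11/√129 = 0.9685; SE₂ = 3/√231 = 0.1974.
Independent samples, unequal variances: SE_diff = √(SE₁² + SE₂²) = √(0.93799225 + 0.03896676) = 0.9884.
z* = 2.576, so margin of error = 2.576 × 0.9884 = 2.5461.
Difference in means = 34.0 − 37.3 = -3.3000.
-3.3000 ± 2.5461 → (-5.85, -0.75).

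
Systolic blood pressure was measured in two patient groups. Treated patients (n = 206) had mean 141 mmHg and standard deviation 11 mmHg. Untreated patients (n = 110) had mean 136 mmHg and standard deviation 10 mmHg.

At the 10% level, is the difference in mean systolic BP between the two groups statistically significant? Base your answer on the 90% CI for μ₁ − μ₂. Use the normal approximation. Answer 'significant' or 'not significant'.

significant

SE₁ = s₁/√n₁ = 11/√206 = 0.7664; SE₂ = 10/√110 = 0.9535.
Independent samples, unequal variances: SE_diff = √(SE₁² + SE₂²) = √(0.58736896 + 0.90916225) = 1.2233.
z* = 1.645, so margin of error = 1.645 × 1.2233 = 2.0123.
Difference in means = 141 − 136 = 5.0000.
5.0000 ± 2.0123 → (2.9877, 7.0123).
The interval (2.9877, 7.0123) does not contain 0, so the difference is significant.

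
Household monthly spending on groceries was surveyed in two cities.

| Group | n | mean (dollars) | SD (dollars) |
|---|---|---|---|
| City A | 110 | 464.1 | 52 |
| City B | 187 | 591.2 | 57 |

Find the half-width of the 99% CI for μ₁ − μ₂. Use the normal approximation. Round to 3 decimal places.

16.686

SE₁ = s₁/√n₁ = 52/√110 = 4.9580; SE₂ = 57/√187 = 4.1683.
Independent samples, unequal variances: SE_diff = √(SE₁² + SE₂²) = √(24.581764 + 17.37472489) = 6.4774.
z* = 2.576, so margin of error = 2.576 × 6.4774 = 16.6858.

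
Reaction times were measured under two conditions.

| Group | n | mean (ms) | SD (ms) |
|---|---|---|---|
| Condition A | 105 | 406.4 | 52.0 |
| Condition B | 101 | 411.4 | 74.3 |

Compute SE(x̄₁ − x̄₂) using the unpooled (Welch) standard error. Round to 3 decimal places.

8.967

Per-group SEs: s₁/√n₁ = 52.0/√105 = 5.0747, s₂/√n₂ = 74.3/√101 = 7.3931.
Unpooled SE of the difference: √(25.75258009 + 54.65792761) = 8.9672.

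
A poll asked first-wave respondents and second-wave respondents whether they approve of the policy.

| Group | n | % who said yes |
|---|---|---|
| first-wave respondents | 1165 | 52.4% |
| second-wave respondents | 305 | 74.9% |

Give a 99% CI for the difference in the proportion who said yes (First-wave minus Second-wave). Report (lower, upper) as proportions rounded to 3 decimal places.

SE₁ = √(p̂₁(1−p̂₁)/n₁) = √(0.5240·0.4760/1165) = 0.01463; SE₂ = √(0.7490·0.2510/305) = 0.02483.
Independent samples: SE of the difference = √(SE₁² + SE₂²) = √(0.0002140369 + 0.0006165289) = 0.02882.
z* for 99% confidence is 2.576, so the margin of error is 2.576 × 0.02882 = 0.07424.
Point estimate p̂₁ − p̂₂ = 0.5240 − 0.7490 = -0.2250.
-0.2250 ± 0.07424 → (-0.299, -0.151).

(-0.299, -0.151)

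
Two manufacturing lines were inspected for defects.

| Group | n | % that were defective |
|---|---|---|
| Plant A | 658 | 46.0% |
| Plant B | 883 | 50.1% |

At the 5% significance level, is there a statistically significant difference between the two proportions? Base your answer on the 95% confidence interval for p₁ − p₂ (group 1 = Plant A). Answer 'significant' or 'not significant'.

SE₁ = √(p̂₁(1−p̂₁)/n₁) = √(0.4600·0.5400/658) = 0.01943; SE₂ = √(0.5010·0.4990/883) = 0.01683.
Independent samples: SE of the difference = √(SE₁² + SE₂²) = √(0.0003775249 + 0.0002832489) = 0.02571.
z* for 95% confidence is 1.960, so the margin of error is 1.960 × 0.02571 = 0.05039.
Point estimate p̂₁ − p̂₂ = 0.4600 − 0.5010 = -0.0410.
-0.0410 ± 0.05039 → (-0.09139, 0.00939).
The interval (-0.09139, 0.00939) contains 0, so the difference is not significant.

not significant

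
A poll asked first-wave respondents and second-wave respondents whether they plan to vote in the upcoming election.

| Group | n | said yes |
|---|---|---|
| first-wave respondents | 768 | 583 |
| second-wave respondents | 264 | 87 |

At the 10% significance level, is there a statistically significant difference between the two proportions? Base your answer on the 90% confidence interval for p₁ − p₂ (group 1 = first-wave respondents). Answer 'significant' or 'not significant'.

First, p̂₁ = 583/768 = 0.7591; p̂₂ = 87/264 = 0.3295.
The two standard errors are √(0.7591×0.2409/768) = 0.01543 and √(0.3295×0.6705/264) = 0.02893.
Because the samples are independent, SE_diff = √(0.01543² + 0.02893²) = 0.03279.
Using z* = 1.645 for 90%, ME = 1.645 × 0.03279 = 0.05394.
p̂₁ − p̂₂ = 0.4296; interval 0.4296 ± 0.05394 gives (0.37566, 0.48354).
The interval (0.37566, 0.48354) does not contain 0, so the difference is significant.

significant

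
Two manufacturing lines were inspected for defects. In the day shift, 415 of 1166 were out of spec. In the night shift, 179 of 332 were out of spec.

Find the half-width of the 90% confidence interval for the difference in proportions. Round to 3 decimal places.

p̂₁ = 415/1166 = 0.3559 and p̂₂ = 179/332 = 0.5392.
SE₁ = √(p̂₁(1−p̂₁)/n₁) = √(0.3559·0.6441/1166) = 0.01402; SE₂ = √(0.5392·0.4608/332) = 0.02736.
Independent samples: SE of the difference = √(SE₁² + SE₂²) = √(0.0001965604 + 0.0007485696) = 0.03074.
z* for 90% confidence is 1.645, so the margin of error is 1.645 × 0.03074 = 0.05057.

0.051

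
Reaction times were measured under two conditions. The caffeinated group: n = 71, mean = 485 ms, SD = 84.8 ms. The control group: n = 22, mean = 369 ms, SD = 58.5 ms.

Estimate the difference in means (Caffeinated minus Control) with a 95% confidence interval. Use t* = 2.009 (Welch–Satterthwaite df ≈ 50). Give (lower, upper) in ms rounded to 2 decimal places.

Per-group SEs: s₁/√n₁ = 84.8/√71 = 10.0639, s₂/√n₂ = 58.5/√22 = 12.4722.
Unpooled SE of the difference: √(101.28208321 + 155.55577284) = 16.0262.
Margin of error = t* · SE = 2.009 × 16.0262 = 32.1966.
x̄₁ − x̄₂ = 485 − 369 = 116.0000.
CI: 116.0000 ± 32.1966 = (83.80, 148.20).

(83.80, 148.20)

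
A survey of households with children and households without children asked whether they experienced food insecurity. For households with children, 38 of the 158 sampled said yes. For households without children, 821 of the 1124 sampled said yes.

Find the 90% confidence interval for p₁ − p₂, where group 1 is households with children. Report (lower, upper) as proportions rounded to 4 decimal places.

Sample proportions: 38/158 = 0.2405, 821/1124 = 0.7304.
Each SE is √(p̂(1−p̂)/n): √(0.2405·0.7595/158) = 0.03400 and √(0.7304·0.2696/1124) = 0.01324.
SE(p̂₁ − p̂₂) = √(SE₁² + SE₂²) = √(0.001156 + 0.0001752976) = 0.03649, since the two samples are independent.
At 90% confidence z* = 1.645; margin = 1.645 × 0.03649 = 0.06003.
The difference is 0.2405 − 0.7304 = -0.4899, so the interval is -0.4899 ± 0.06003 = (-0.5499, -0.4299).

(-0.5499, -0.4299)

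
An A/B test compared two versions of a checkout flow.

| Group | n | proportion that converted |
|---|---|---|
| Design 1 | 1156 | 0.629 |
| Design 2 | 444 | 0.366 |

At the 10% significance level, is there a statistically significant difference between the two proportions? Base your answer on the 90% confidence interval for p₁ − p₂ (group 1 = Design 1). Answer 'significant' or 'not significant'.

significant

Each SE is √(p̂(1−p̂)/n): √(0.6290·0.3710/1156) = 0.01421 and √(0.3660·0.6340/444) = 0.02286.
SE(p̂₁ − p̂₂) = √(SE₁² + SE₂²) = √(0.0002019241 + 0.0005225796) = 0.02692, since the two samples are independent.
At 90% confidence z* = 1.645; margin = 1.645 × 0.02692 = 0.04428.
The difference is 0.6290 − 0.3660 = 0.2630, so the interval is 0.2630 ± 0.04428 = (0.21872, 0.30728).
The interval (0.21872, 0.30728) does not contain 0, so the difference is significant.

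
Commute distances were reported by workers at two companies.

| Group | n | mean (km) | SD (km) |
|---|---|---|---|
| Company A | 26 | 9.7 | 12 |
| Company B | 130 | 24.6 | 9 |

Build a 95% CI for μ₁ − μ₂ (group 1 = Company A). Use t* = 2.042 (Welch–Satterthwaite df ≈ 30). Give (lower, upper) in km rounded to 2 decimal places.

Standard errors of each mean: 12/√26 = 2.3534 and 9/√130 = 0.7894.
SE(x̄₁ − x̄₂) = √(2.3534² + 0.7894²) = 2.4823 for independent samples with unequal variances.
With t* = 2.042, the margin is 2.042 × 2.4823 = 5.0689.
x̄₁ − x̄₂ = 9.7 − 24.6 = -14.9000; the interval is -14.9000 ± 5.0689 = (-19.97, -9.83).

(-19.97, -9.83)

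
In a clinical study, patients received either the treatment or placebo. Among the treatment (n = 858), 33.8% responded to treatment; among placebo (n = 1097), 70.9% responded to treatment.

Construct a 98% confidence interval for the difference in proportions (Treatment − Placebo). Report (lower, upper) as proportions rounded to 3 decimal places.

Each SE is √(p̂(1−p̂)/n): √(0.3380·0.6620/858) = 0.01615 and √(0.7090·0.2910/1097) = 0.01371.
SE(p̂₁ − p̂₂) = √(SE₁² + SE₂²) = √(0.0002608225 + 0.0001879641) = 0.02118, since the two samples are independent.
At 98% confidence z* = 2.326; margin = 2.326 × 0.02118 = 0.04926.
The difference is 0.3380 − 0.7090 = -0.3710, so the interval is -0.3710 ± 0.04926 = (-0.420, -0.322).

(-0.420, -0.322)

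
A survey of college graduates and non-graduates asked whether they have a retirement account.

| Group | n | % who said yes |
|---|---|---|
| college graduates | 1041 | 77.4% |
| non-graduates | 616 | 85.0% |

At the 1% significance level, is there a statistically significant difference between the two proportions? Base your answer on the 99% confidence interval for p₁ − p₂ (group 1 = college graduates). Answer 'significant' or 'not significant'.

significant

The two standard errors are √(0.7740×0.2260/1041) = 0.01296 and √(0.8500×0.1500/616) = 0.01439.
Because the samples are independent, SE_diff = √(0.01296² + 0.01439²) = 0.01937.
Using z* = 2.576 for 99%, ME = 2.576 × 0.01937 = 0.04990.
p̂₁ − p̂₂ = -0.0760; interval -0.0760 ± 0.04990 gives (-0.12590, -0.02610).
The interval (-0.12590, -0.02610) does not contain 0, so the difference is significant.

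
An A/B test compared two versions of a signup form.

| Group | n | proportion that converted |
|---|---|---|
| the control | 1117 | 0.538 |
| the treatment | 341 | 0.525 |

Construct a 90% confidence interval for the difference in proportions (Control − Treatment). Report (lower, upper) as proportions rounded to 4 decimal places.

Each SE is √(p̂(1−p̂)/n): √(0.5380·0.4620/1117) = 0.01492 and √(0.5250·0.4750/341) = 0.02704.
SE(p̂₁ − p̂₂) = √(SE₁² + SE₂²) = √(0.0002226064 + 0.0007311616) = 0.03088, since the two samples are independent.
At 90% confidence z* = 1.645; margin = 1.645 × 0.03088 = 0.05080.
The difference is 0.5380 − 0.5250 = 0.0130, so the interval is 0.0130 ± 0.05080 = (-0.0378, 0.0638).

(-0.0378, 0.0638)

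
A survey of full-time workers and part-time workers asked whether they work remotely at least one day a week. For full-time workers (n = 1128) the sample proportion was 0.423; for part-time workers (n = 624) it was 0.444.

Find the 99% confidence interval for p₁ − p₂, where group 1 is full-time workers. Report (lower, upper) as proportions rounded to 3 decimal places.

(-0.085, 0.043)

The two standard errors are √(0.4230×0.5770/1128) = 0.01471 and √(0.4440×0.5560/624) = 0.01989.
Because the samples are independent, SE_diff = √(0.01471² + 0.01989²) = 0.02474.
Using z* = 2.576 for 99%, ME = 2.576 × 0.02474 = 0.06373.
p̂₁ − p̂₂ = -0.0210; interval -0.0210 ± 0.06373 gives (-0.085, 0.043).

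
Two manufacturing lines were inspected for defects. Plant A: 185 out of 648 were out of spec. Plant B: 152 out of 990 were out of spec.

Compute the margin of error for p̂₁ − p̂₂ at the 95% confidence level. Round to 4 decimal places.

0.0414

First, p̂₁ = 185/648 = 0.2855; p̂₂ = 152/990 = 0.1535.
The two standard errors are √(0.2855×0.7145/648) = 0.01774 and √(0.1535×0.8465/990) = 0.01146.
Because the samples are independent, SE_diff = √(0.01774² + 0.01146²) = 0.02112.
Using z* = 1.960 for 95%, ME = 1.960 × 0.02112 = 0.04140.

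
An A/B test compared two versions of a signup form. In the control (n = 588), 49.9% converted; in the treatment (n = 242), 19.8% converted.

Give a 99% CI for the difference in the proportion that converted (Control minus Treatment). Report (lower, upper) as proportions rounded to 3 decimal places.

(0.216, 0.386)

Each SE is √(p̂(1−p̂)/n): √(0.4990·0.5010/588) = 0.02062 and √(0.1980·0.8020/242) = 0.02562.
SE(p̂₁ − p̂₂) = √(SE₁² + SE₂²) = √(0.0004251844 + 0.0006563844) = 0.03289, since the two samples are independent.
At 99% confidence z* = 2.576; margin = 2.576 × 0.03289 = 0.08472.
The difference is 0.4990 − 0.1980 = 0.3010, so the interval is 0.3010 ± 0.08472 = (0.216, 0.386).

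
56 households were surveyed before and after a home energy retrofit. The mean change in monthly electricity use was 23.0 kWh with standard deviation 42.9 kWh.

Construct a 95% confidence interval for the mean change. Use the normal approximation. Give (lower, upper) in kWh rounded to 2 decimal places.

This is a matched-pairs design, so SE = s_d/√n = 42.9/√56 = 5.7328.
Margin = 1.960 × 5.7328 = 11.2363; the interval is 23.0 ± 11.2363 = (11.76, 34.24).

(11.76, 34.24)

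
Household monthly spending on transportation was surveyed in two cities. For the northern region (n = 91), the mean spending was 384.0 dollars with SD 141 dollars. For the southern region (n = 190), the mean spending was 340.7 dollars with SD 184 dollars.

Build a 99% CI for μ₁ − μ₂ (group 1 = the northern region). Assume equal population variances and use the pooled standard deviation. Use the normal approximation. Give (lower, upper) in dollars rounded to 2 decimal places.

(-12.96, 99.56)

Pooled variance s_p² = [90·141² + 189·184²] / (91+190−2) = 29347.9355, so s_p = 171.3124.
SE_diff = s_p·√(1/n₁ + 1/n₂) = 171.3124·√(1/91 + 1/190) = 21.8396.
z* = 2.576; margin = 2.576 × 21.8396 = 56.2588.
Difference = 384.0 − 340.7 = 43.3000.
43.3000 ± 56.2588 → (-12.96, 99.56).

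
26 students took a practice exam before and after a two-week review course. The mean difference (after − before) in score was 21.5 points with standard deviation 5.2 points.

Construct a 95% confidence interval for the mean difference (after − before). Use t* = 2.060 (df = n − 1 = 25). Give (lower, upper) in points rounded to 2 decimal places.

Paired design: SE = s_d/√n = 5.2/√26 = 1.0198.
t* = 2.060; margin of error = 2.060 × 1.0198 = 2.1008.
21.5 ± 2.1008 → (19.40, 23.60).

(19.40, 23.60)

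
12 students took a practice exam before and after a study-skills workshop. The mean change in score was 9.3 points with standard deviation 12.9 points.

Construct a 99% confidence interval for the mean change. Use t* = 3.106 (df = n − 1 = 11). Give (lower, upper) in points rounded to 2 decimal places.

(-2.27, 20.87)

Paired design: SE = s_d/√n = 12.9/√12 = 3.7239.
t* = 3.106; margin of error = 3.106 × 3.7239 = 11.5664.
9.3 ± 11.5664 → (-2.27, 20.87).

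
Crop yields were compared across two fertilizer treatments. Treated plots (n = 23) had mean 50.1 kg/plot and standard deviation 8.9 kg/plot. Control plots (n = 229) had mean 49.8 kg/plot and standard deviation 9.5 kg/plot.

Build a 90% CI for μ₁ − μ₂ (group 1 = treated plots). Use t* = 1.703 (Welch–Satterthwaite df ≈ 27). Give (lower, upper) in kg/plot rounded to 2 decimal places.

(-3.04, 3.64)

Standard errors of each mean: 8.9/√23 = 1.8558 and 9.5/√229 = 0.6278.
SE(x̄₁ − x̄₂) = √(1.8558² + 0.6278²) = 1.9591 for independent samples with unequal variances.
With t* = 1.703, the margin is 1.703 × 1.9591 = 3.3363.
x̄₁ − x̄₂ = 50.1 − 49.8 = 0.3000; the interval is 0.3000 ± 3.3363 = (-3.04, 3.64).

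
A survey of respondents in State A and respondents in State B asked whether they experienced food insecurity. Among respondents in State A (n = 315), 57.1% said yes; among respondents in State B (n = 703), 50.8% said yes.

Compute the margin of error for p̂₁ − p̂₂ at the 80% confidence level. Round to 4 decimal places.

Each SE is √(p̂(1−p̂)/n): √(0.5710·0.4290/315) = 0.02789 and √(0.5080·0.4920/703) = 0.01886.
SE(p̂₁ − p̂₂) = √(SE₁² + SE₂²) = √(0.0007778521 + 0.0003556996) = 0.03367, since the two samples are independent.
At 80% confidence z* = 1.282; margin = 1.282 × 0.03367 = 0.04316.

0.0432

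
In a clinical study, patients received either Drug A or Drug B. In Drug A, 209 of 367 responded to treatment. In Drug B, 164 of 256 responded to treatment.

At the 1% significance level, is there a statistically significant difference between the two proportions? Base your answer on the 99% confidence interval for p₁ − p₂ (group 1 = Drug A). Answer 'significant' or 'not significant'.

not significant

First, p̂₁ = 209/367 = 0.5695; p̂₂ = 164/256 = 0.6406.
The two standard errors are √(0.5695×0.4305/367) = 0.02585 and √(0.6406×0.3594/256) = 0.02999.
Because the samples are independent, SE_diff = √(0.02585² + 0.02999²) = 0.03959.
Using z* = 2.576 for 99%, ME = 2.576 × 0.03959 = 0.10198.
p̂₁ − p̂₂ = -0.0711; interval -0.0711 ± 0.10198 gives (-0.17308, 0.03088).
The interval (-0.17308, 0.03088) contains 0, so the difference is not significant.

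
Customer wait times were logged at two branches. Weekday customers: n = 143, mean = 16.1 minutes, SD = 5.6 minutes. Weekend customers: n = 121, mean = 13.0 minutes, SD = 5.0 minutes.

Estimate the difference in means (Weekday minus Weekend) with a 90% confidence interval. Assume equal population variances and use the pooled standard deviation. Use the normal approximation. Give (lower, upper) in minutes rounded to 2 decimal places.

s_p = √[((n₁−1)s₁² + (n₂−1)s₂²)/(n₁+n₂−2)] = √[(142·5.6² + 120·5.0²)/262] = 5.3336.
SE = 5.3336·√(1/143 + 1/121) = 0.6588.
With z* = 1.645, margin = 1.645 × 0.6588 = 1.0837.
x̄₁ − x̄₂ = 16.1 − 13.0 = 3.1000; interval 3.1000 ± 1.0837 = (2.02, 4.18).

(2.02, 4.18)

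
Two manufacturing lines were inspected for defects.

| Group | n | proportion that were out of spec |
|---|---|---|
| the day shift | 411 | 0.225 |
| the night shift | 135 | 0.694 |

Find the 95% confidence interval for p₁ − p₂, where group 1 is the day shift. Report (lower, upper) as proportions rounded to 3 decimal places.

Each SE is √(p̂(1−p̂)/n): √(0.2250·0.7750/411) = 0.02060 and √(0.6940·0.3060/135) = 0.03966.
SE(p̂₁ − p̂₂) = √(SE₁² + SE₂²) = √(0.00042436 + 0.0015729156) = 0.04469, since the two samples are independent.
At 95% confidence z* = 1.960; margin = 1.960 × 0.04469 = 0.08759.
The difference is 0.2250 − 0.6940 = -0.4690, so the interval is -0.4690 ± 0.08759 = (-0.557, -0.381).

(-0.557, -0.381)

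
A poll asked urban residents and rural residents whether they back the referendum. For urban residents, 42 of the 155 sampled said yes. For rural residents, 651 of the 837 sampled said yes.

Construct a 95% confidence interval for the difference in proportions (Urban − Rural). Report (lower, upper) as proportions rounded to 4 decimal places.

p̂₁ = 42/155 = 0.2710 and p̂₂ = 651/837 = 0.7778.
SE₁ = √(p̂₁(1−p̂₁)/n₁) = √(0.2710·0.7290/155) = 0.03570; SE₂ = √(0.7778·0.2222/837) = 0.01437.
Independent samples: SE of the difference = √(SE₁² + SE₂²) = √(0.00127449 + 0.0002064969) = 0.03848.
z* for 95% confidence is 1.960, so the margin of error is 1.960 × 0.03848 = 0.07542.
Point estimate p̂₁ − p̂₂ = 0.2710 − 0.7778 = -0.5068.
-0.5068 ± 0.07542 → (-0.5822, -0.4314).

(-0.5822, -0.4314)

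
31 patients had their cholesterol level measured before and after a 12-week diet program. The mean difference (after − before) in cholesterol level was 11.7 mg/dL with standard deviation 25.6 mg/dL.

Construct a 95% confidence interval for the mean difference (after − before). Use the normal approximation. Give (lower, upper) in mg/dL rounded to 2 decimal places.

(2.69, 20.71)

Paired design: SE = s_d/√n = 25.6/√31 = 4.5979.
z* = 1.960; margin of error = 1.960 × 4.5979 = 9.0119.
11.7 ± 9.0119 → (2.69, 20.71).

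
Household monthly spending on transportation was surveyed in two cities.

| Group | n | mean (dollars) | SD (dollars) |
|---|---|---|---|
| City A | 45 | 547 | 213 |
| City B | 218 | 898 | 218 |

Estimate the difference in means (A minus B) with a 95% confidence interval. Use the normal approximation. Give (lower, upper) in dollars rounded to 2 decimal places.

(-419.63, -282.37)

SE₁ = s₁/√n₁ = 213/√45 = 31.7522; SE₂ = 218/√218 = 14.7648.
Independent samples, unequal variances: SE_diff = √(SE₁² + SE₂²) = √(1008.20220484 + 217.99931904) = 35.0172.
z* = 1.960, so margin of error = 1.960 × 35.0172 = 68.6337.
Difference in means = 547 − 898 = -351.0000.
-351.0000 ± 68.6337 → (-419.63, -282.37).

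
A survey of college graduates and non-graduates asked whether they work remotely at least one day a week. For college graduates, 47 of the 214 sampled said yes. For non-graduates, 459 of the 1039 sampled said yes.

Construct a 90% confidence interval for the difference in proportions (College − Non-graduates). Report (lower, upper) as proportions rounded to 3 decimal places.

p̂₁ = 47/214 = 0.2196 and p̂₂ = 459/1039 = 0.4418.
SE₁ = √(p̂₁(1−p̂₁)/n₁) = √(0.2196·0.7804/214) = 0.02830; SE₂ = √(0.4418·0.5582/1039) = 0.01541.
Independent samples: SE of the difference = √(SE₁² + SE₂²) = √(0.00080089 + 0.0002374681) = 0.03222.
z* for 90% confidence is 1.645, so the margin of error is 1.645 × 0.03222 = 0.05300.
Point estimate p̂₁ − p̂₂ = 0.2196 − 0.4418 = -0.2222.
-0.2222 ± 0.05300 → (-0.275, -0.169).

(-0.275, -0.169)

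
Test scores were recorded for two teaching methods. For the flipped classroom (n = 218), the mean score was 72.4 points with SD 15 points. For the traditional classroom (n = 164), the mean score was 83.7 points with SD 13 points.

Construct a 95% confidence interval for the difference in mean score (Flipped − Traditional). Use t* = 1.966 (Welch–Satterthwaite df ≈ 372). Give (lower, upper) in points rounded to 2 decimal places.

Standard errors of each mean: 15/√218 = 1.0159 and 13/√164 = 1.0151.
SE(x̄₁ − x̄₂) = √(1.0159² + 1.0151²) = 1.4361 for independent samples with unequal variances.
With t* = 1.966, the margin is 1.966 × 1.4361 = 2.8234.
x̄₁ − x̄₂ = 72.4 − 83.7 = -11.3000; the interval is -11.3000 ± 2.8234 = (-14.12, -8.48).

(-14.12, -8.48)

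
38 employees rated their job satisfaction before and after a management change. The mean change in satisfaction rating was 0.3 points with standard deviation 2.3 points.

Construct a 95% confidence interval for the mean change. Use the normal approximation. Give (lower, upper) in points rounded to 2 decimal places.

Paired design: SE = s_d/√n = 2.3/√38 = 0.3731.
z* = 1.960; margin of error = 1.960 × 0.3731 = 0.7313.
0.3 ± 0.7313 → (-0.43, 1.03).

(-0.43, 1.03)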